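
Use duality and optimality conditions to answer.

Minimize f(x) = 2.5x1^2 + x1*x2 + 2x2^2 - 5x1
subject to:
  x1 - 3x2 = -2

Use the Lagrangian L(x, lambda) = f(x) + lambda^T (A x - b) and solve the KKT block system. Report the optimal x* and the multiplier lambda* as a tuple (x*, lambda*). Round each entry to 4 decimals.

Form the Lagrangian:
  L(x, lambda) = (1/2) x^T Q x + c^T x + lambda^T (A x - b)
Stationarity (grad_x L = 0): Q x + c + A^T lambda = 0.
Primal feasibility: A x = b.

This gives the KKT block system:
  [ Q   A^T ] [ x     ]   [-c ]
  [ A    0  ] [ lambda ] = [ b ]

Solving the linear system:
  x*      = (0.5636, 0.8545)
  lambda* = (1.3273)
  f(x*)   = -0.0818

x* = (0.5636, 0.8545), lambda* = (1.3273)


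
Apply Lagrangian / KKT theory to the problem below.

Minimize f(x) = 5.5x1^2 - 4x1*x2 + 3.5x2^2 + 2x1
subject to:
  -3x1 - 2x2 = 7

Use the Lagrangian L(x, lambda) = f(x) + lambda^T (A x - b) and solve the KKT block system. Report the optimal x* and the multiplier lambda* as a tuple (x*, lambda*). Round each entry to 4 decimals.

Form the Lagrangian:
  L(x, lambda) = (1/2) x^T Q x + c^T x + lambda^T (A x - b)
Stationarity (grad_x L = 0): Q x + c + A^T lambda = 0.
Primal feasibility: A x = b.

This gives the KKT block system:
  [ Q   A^T ] [ x     ]   [-c ]
  [ A    0  ] [ lambda ] = [ b ]

Solving the linear system:
  x*      = (-1.3613, -1.4581)
  lambda* = (-2.3806)
  f(x*)   = 6.971

x* = (-1.3613, -1.4581), lambda* = (-2.3806)


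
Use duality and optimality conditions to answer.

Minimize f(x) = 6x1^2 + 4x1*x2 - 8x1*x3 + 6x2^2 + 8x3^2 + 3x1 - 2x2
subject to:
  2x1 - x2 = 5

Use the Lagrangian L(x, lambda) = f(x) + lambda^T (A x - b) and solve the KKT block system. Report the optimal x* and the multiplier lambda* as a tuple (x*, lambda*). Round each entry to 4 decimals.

Form the Lagrangian:
  L(x, lambda) = (1/2) x^T Q x + c^T x + lambda^T (A x - b)
Stationarity (grad_x L = 0): Q x + c + A^T lambda = 0.
Primal feasibility: A x = b.

This gives the KKT block system:
  [ Q   A^T ] [ x     ]   [-c ]
  [ A    0  ] [ lambda ] = [ b ]

Solving the linear system:
  x*      = (1.9583, -1.0833, 0.9792)
  lambda* = (-7.1667)
  f(x*)   = 21.9375

x* = (1.9583, -1.0833, 0.9792), lambda* = (-7.1667)


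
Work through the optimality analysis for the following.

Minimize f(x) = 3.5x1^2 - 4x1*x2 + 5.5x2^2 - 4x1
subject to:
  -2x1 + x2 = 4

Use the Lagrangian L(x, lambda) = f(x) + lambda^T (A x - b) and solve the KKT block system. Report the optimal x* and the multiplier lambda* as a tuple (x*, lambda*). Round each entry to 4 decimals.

Form the Lagrangian:
  L(x, lambda) = (1/2) x^T Q x + c^T x + lambda^T (A x - b)
Stationarity (grad_x L = 0): Q x + c + A^T lambda = 0.
Primal feasibility: A x = b.

This gives the KKT block system:
  [ Q   A^T ] [ x     ]   [-c ]
  [ A    0  ] [ lambda ] = [ b ]

Solving the linear system:
  x*      = (-1.9429, 0.1143)
  lambda* = (-9.0286)
  f(x*)   = 21.9429

x* = (-1.9429, 0.1143), lambda* = (-9.0286)


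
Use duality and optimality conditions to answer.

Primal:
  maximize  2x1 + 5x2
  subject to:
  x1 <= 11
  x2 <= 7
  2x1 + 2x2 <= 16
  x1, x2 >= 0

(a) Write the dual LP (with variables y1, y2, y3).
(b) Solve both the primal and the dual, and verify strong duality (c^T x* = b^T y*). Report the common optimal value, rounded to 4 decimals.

The standard primal-dual pair for 'max c^T x s.t. A x <= b, x >= 0' is:
  Dual:  min b^T y  s.t.  A^T y >= c,  y >= 0.

So the dual LP is:
  minimize  11y1 + 7y2 + 16y3
  subject to:
    y1 + 2y3 >= 2
    y2 + 2y3 >= 5
    y1, y2, y3 >= 0

Solving the primal: x* = (1, 7).
  primal value c^T x* = 37.
Solving the dual: y* = (0, 3, 1).
  dual value b^T y* = 37.
Strong duality: c^T x* = b^T y*. Confirmed.

37


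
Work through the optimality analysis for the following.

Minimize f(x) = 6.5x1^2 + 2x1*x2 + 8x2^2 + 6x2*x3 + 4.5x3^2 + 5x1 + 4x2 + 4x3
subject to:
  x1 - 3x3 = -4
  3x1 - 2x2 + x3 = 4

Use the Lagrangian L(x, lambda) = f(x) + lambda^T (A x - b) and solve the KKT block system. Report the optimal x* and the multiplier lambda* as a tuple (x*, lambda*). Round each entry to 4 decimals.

Form the Lagrangian:
  L(x, lambda) = (1/2) x^T Q x + c^T x + lambda^T (A x - b)
Stationarity (grad_x L = 0): Q x + c + A^T lambda = 0.
Primal feasibility: A x = b.

This gives the KKT block system:
  [ Q   A^T ] [ x     ]   [-c ]
  [ A    0  ] [ lambda ] = [ b ]

Solving the linear system:
  x*      = (0.1471, -1.0882, 1.3824)
  lambda* = (2.5, -2.4118)
  f(x*)   = 10.7794

x* = (0.1471, -1.0882, 1.3824), lambda* = (2.5, -2.4118)


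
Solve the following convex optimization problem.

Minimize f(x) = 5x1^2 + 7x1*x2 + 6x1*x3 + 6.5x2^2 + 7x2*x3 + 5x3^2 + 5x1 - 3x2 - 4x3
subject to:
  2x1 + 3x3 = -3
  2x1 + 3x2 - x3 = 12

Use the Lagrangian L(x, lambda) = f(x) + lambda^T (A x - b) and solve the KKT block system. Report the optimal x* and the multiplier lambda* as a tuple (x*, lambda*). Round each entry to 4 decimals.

Form the Lagrangian:
  L(x, lambda) = (1/2) x^T Q x + c^T x + lambda^T (A x - b)
Stationarity (grad_x L = 0): Q x + c + A^T lambda = 0.
Primal feasibility: A x = b.

This gives the KKT block system:
  [ Q   A^T ] [ x     ]   [-c ]
  [ A    0  ] [ lambda ] = [ b ]

Solving the linear system:
  x*      = (1.3202, 2.4931, -1.8802)
  lambda* = (-3.6896, -8.4971)
  f(x*)   = 48.7692

x* = (1.3202, 2.4931, -1.8802), lambda* = (-3.6896, -8.4971)


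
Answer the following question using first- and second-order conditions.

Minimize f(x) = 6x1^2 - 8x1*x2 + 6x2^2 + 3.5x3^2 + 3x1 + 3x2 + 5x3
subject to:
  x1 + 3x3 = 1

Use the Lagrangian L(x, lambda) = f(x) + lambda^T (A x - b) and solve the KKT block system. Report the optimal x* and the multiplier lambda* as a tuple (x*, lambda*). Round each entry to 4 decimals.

Form the Lagrangian:
  L(x, lambda) = (1/2) x^T Q x + c^T x + lambda^T (A x - b)
Stationarity (grad_x L = 0): Q x + c + A^T lambda = 0.
Primal feasibility: A x = b.

This gives the KKT block system:
  [ Q   A^T ] [ x     ]   [-c ]
  [ A    0  ] [ lambda ] = [ b ]

Solving the linear system:
  x*      = (-0.3433, -0.4789, 0.4478)
  lambda* = (-2.7114)
  f(x*)   = 1.2419

x* = (-0.3433, -0.4789, 0.4478), lambda* = (-2.7114)


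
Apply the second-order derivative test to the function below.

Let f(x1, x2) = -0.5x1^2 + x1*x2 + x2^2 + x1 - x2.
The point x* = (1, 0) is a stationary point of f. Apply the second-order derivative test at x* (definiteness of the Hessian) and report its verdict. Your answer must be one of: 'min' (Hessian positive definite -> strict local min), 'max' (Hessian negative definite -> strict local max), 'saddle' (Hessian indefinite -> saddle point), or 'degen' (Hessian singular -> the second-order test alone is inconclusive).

Compute the Hessian H = grad^2 f:
  H = [[-1, 1], [1, 2]]
Verify stationarity: grad f(x*) = H x* + g = (0, 0).
Eigenvalues of H: -1.3028, 2.3028.
Eigenvalues have mixed signs, so H is indefinite -> x* is a saddle point.

saddle


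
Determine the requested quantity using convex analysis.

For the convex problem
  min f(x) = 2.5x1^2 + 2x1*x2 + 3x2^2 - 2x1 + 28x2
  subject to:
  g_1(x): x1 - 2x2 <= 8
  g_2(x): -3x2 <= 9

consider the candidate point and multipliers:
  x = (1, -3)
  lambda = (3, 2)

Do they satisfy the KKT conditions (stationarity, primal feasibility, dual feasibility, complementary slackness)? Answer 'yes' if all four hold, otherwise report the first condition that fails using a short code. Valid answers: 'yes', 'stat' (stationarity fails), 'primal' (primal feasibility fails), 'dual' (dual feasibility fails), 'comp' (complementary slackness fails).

Gradient of f: grad f(x) = Q x + c = (-3, 12)
Constraint values g_i(x) = a_i^T x - b_i:
  g_1((1, -3)) = -1
  g_2((1, -3)) = 0
Stationarity residual: grad f(x) + sum_i lambda_i a_i = (0, 0)
  -> stationarity OK
Primal feasibility (all g_i <= 0): OK
Dual feasibility (all lambda_i >= 0): OK
Complementary slackness (lambda_i * g_i(x) = 0 for all i): FAILS

Verdict: the first failing condition is complementary_slackness -> comp.

comp


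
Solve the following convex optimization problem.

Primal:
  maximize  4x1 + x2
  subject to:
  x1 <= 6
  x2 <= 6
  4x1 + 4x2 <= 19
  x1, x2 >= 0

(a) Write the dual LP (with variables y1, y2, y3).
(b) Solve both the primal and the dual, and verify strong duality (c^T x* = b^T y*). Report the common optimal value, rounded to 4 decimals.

The standard primal-dual pair for 'max c^T x s.t. A x <= b, x >= 0' is:
  Dual:  min b^T y  s.t.  A^T y >= c,  y >= 0.

So the dual LP is:
  minimize  6y1 + 6y2 + 19y3
  subject to:
    y1 + 4y3 >= 4
    y2 + 4y3 >= 1
    y1, y2, y3 >= 0

Solving the primal: x* = (4.75, 0).
  primal value c^T x* = 19.
Solving the dual: y* = (0, 0, 1).
  dual value b^T y* = 19.
Strong duality: c^T x* = b^T y*. Confirmed.

19


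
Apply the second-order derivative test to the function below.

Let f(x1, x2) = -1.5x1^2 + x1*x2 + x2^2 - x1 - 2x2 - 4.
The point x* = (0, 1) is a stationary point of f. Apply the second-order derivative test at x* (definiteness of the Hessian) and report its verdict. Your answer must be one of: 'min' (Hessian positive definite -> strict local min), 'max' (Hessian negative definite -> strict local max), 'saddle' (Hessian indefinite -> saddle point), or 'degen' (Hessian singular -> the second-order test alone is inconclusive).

Compute the Hessian H = grad^2 f:
  H = [[-3, 1], [1, 2]]
Verify stationarity: grad f(x*) = H x* + g = (0, 0).
Eigenvalues of H: -3.1926, 2.1926.
Eigenvalues have mixed signs, so H is indefinite -> x* is a saddle point.

saddle


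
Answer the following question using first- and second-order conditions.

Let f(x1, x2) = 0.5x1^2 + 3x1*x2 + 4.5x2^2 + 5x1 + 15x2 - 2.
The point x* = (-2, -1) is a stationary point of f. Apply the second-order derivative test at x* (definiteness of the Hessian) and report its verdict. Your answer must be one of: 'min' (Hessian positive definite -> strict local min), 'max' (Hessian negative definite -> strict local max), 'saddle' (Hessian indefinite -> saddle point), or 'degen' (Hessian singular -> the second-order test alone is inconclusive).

Compute the Hessian H = grad^2 f:
  H = [[1, 3], [3, 9]]
Verify stationarity: grad f(x*) = H x* + g = (0, 0).
Eigenvalues of H: 0, 10.
H has a zero eigenvalue (singular; positive semidefinite but not definite), so H is neither positive definite, negative definite, nor indefinite. The second-order test alone is inconclusive -> degen.
(Indeed, f is constant along the null direction of H through x*, so x* is not a strict local extremum.)

degen


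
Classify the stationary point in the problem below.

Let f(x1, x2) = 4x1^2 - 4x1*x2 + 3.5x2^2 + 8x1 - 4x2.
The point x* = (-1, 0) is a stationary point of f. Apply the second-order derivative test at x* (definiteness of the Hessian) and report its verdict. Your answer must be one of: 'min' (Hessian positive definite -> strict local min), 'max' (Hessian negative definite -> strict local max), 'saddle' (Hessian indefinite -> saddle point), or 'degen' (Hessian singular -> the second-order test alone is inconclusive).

Compute the Hessian H = grad^2 f:
  H = [[8, -4], [-4, 7]]
Verify stationarity: grad f(x*) = H x* + g = (0, 0).
Eigenvalues of H: 3.4689, 11.5311.
Both eigenvalues > 0, so H is positive definite -> x* is a strict local min.

min


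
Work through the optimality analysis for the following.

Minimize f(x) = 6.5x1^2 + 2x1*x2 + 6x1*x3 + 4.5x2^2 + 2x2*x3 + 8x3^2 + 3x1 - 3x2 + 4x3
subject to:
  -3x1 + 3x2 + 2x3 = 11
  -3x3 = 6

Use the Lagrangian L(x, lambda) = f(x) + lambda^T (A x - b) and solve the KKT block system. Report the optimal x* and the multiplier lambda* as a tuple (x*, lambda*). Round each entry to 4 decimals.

Form the Lagrangian:
  L(x, lambda) = (1/2) x^T Q x + c^T x + lambda^T (A x - b)
Stationarity (grad_x L = 0): Q x + c + A^T lambda = 0.
Primal feasibility: A x = b.

This gives the KKT block system:
  [ Q   A^T ] [ x     ]   [-c ]
  [ A    0  ] [ lambda ] = [ b ]

Solving the linear system:
  x*      = (-1.5, 3.5, -2)
  lambda* = (-7.1667, -14.7778)
  f(x*)   = 72.25

x* = (-1.5, 3.5, -2), lambda* = (-7.1667, -14.7778)


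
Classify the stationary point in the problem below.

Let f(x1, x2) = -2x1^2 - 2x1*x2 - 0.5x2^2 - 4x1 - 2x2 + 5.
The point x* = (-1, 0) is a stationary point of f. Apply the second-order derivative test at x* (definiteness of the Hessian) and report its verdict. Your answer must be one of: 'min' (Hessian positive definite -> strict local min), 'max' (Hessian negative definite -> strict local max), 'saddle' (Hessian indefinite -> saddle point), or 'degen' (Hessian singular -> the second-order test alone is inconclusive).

Compute the Hessian H = grad^2 f:
  H = [[-4, -2], [-2, -1]]
Verify stationarity: grad f(x*) = H x* + g = (0, 0).
Eigenvalues of H: -5, 0.
H has a zero eigenvalue (singular; negative semidefinite but not definite), so H is neither positive definite, negative definite, nor indefinite. The second-order test alone is inconclusive -> degen.
(Indeed, f is constant along the null direction of H through x*, so x* is not a strict local extremum.)

degen


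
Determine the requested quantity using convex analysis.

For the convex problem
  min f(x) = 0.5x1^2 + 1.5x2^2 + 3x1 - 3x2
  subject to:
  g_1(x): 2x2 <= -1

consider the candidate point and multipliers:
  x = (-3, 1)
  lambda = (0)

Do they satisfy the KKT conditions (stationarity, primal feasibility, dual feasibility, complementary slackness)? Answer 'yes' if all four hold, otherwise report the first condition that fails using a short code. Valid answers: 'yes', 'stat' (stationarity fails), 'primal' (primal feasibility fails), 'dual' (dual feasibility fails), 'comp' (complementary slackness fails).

Gradient of f: grad f(x) = Q x + c = (0, 0)
Constraint values g_i(x) = a_i^T x - b_i:
  g_1((-3, 1)) = 3
Stationarity residual: grad f(x) + sum_i lambda_i a_i = (0, 0)
  -> stationarity OK
Primal feasibility (all g_i <= 0): FAILS
Dual feasibility (all lambda_i >= 0): OK
Complementary slackness (lambda_i * g_i(x) = 0 for all i): OK

Verdict: the first failing condition is primal_feasibility -> primal.

primal


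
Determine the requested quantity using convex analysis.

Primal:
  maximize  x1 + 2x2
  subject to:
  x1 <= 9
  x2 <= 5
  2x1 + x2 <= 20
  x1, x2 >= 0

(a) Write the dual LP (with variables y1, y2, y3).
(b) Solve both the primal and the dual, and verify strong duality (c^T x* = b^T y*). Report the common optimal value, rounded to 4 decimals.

The standard primal-dual pair for 'max c^T x s.t. A x <= b, x >= 0' is:
  Dual:  min b^T y  s.t.  A^T y >= c,  y >= 0.

So the dual LP is:
  minimize  9y1 + 5y2 + 20y3
  subject to:
    y1 + 2y3 >= 1
    y2 + y3 >= 2
    y1, y2, y3 >= 0

Solving the primal: x* = (7.5, 5).
  primal value c^T x* = 17.5.
Solving the dual: y* = (0, 1.5, 0.5).
  dual value b^T y* = 17.5.
Strong duality: c^T x* = b^T y*. Confirmed.

17.5


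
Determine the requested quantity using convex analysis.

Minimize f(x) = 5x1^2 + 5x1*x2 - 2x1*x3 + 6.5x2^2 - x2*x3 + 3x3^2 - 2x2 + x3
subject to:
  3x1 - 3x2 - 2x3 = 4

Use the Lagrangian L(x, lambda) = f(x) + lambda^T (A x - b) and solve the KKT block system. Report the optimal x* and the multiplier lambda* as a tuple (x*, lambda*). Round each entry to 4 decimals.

Form the Lagrangian:
  L(x, lambda) = (1/2) x^T Q x + c^T x + lambda^T (A x - b)
Stationarity (grad_x L = 0): Q x + c + A^T lambda = 0.
Primal feasibility: A x = b.

This gives the KKT block system:
  [ Q   A^T ] [ x     ]   [-c ]
  [ A    0  ] [ lambda ] = [ b ]

Solving the linear system:
  x*      = (0.542, -0.4307, -0.5409)
  lambda* = (-1.4494)
  f(x*)   = 3.0591

x* = (0.542, -0.4307, -0.5409), lambda* = (-1.4494)


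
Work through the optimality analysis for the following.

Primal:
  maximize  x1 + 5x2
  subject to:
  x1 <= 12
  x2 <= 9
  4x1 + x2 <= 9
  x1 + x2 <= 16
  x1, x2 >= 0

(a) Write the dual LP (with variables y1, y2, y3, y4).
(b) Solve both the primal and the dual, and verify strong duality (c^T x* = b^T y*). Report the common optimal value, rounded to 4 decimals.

The standard primal-dual pair for 'max c^T x s.t. A x <= b, x >= 0' is:
  Dual:  min b^T y  s.t.  A^T y >= c,  y >= 0.

So the dual LP is:
  minimize  12y1 + 9y2 + 9y3 + 16y4
  subject to:
    y1 + 4y3 + y4 >= 1
    y2 + y3 + y4 >= 5
    y1, y2, y3, y4 >= 0

Solving the primal: x* = (0, 9).
  primal value c^T x* = 45.
Solving the dual: y* = (0, 4.75, 0.25, 0).
  dual value b^T y* = 45.
Strong duality: c^T x* = b^T y*. Confirmed.

45


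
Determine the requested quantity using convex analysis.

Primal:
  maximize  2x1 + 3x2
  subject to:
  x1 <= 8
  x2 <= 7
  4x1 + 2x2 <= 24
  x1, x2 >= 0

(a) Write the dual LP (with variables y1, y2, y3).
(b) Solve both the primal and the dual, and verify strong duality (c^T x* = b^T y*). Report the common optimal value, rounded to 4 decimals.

The standard primal-dual pair for 'max c^T x s.t. A x <= b, x >= 0' is:
  Dual:  min b^T y  s.t.  A^T y >= c,  y >= 0.

So the dual LP is:
  minimize  8y1 + 7y2 + 24y3
  subject to:
    y1 + 4y3 >= 2
    y2 + 2y3 >= 3
    y1, y2, y3 >= 0

Solving the primal: x* = (2.5, 7).
  primal value c^T x* = 26.
Solving the dual: y* = (0, 2, 0.5).
  dual value b^T y* = 26.
Strong duality: c^T x* = b^T y*. Confirmed.

26


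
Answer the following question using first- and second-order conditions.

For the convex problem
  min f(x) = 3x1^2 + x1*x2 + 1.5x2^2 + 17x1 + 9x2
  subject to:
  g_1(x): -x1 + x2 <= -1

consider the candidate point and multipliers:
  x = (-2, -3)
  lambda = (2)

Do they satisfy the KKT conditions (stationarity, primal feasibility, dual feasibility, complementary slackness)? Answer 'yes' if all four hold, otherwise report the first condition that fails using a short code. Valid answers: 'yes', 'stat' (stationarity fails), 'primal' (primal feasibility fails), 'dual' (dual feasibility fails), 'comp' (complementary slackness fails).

Gradient of f: grad f(x) = Q x + c = (2, -2)
Constraint values g_i(x) = a_i^T x - b_i:
  g_1((-2, -3)) = 0
Stationarity residual: grad f(x) + sum_i lambda_i a_i = (0, 0)
  -> stationarity OK
Primal feasibility (all g_i <= 0): OK
Dual feasibility (all lambda_i >= 0): OK
Complementary slackness (lambda_i * g_i(x) = 0 for all i): OK

Verdict: yes, KKT holds.

yes


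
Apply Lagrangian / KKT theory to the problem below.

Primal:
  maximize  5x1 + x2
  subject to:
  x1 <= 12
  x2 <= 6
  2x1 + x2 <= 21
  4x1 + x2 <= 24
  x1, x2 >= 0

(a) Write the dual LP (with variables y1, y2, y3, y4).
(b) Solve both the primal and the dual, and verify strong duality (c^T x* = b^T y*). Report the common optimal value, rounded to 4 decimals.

The standard primal-dual pair for 'max c^T x s.t. A x <= b, x >= 0' is:
  Dual:  min b^T y  s.t.  A^T y >= c,  y >= 0.

So the dual LP is:
  minimize  12y1 + 6y2 + 21y3 + 24y4
  subject to:
    y1 + 2y3 + 4y4 >= 5
    y2 + y3 + y4 >= 1
    y1, y2, y3, y4 >= 0

Solving the primal: x* = (6, 0).
  primal value c^T x* = 30.
Solving the dual: y* = (0, 0, 0, 1.25).
  dual value b^T y* = 30.
Strong duality: c^T x* = b^T y*. Confirmed.

30


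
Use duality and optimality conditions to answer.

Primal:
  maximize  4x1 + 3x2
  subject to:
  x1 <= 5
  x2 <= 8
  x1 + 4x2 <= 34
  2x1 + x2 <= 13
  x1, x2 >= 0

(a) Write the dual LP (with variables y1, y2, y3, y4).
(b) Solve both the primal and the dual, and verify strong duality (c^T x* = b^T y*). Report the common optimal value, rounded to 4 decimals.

The standard primal-dual pair for 'max c^T x s.t. A x <= b, x >= 0' is:
  Dual:  min b^T y  s.t.  A^T y >= c,  y >= 0.

So the dual LP is:
  minimize  5y1 + 8y2 + 34y3 + 13y4
  subject to:
    y1 + y3 + 2y4 >= 4
    y2 + 4y3 + y4 >= 3
    y1, y2, y3, y4 >= 0

Solving the primal: x* = (2.5714, 7.8571).
  primal value c^T x* = 33.8571.
Solving the dual: y* = (0, 0, 0.2857, 1.8571).
  dual value b^T y* = 33.8571.
Strong duality: c^T x* = b^T y*. Confirmed.

33.8571


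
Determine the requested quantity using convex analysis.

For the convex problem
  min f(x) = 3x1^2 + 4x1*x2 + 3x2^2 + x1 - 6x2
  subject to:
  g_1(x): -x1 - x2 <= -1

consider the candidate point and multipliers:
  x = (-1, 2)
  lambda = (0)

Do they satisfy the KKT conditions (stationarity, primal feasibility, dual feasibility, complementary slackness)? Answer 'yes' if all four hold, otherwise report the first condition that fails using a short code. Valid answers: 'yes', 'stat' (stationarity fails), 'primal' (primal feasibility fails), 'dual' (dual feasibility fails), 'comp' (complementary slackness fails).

Gradient of f: grad f(x) = Q x + c = (3, 2)
Constraint values g_i(x) = a_i^T x - b_i:
  g_1((-1, 2)) = 0
Stationarity residual: grad f(x) + sum_i lambda_i a_i = (3, 2)
  -> stationarity FAILS
Primal feasibility (all g_i <= 0): OK
Dual feasibility (all lambda_i >= 0): OK
Complementary slackness (lambda_i * g_i(x) = 0 for all i): OK

Verdict: the first failing condition is stationarity -> stat.

stat


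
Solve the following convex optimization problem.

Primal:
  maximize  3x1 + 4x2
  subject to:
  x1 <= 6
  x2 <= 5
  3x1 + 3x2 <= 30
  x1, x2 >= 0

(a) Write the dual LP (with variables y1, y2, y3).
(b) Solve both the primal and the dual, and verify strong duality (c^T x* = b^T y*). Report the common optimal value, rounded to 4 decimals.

The standard primal-dual pair for 'max c^T x s.t. A x <= b, x >= 0' is:
  Dual:  min b^T y  s.t.  A^T y >= c,  y >= 0.

So the dual LP is:
  minimize  6y1 + 5y2 + 30y3
  subject to:
    y1 + 3y3 >= 3
    y2 + 3y3 >= 4
    y1, y2, y3 >= 0

Solving the primal: x* = (5, 5).
  primal value c^T x* = 35.
Solving the dual: y* = (0, 1, 1).
  dual value b^T y* = 35.
Strong duality: c^T x* = b^T y*. Confirmed.

35


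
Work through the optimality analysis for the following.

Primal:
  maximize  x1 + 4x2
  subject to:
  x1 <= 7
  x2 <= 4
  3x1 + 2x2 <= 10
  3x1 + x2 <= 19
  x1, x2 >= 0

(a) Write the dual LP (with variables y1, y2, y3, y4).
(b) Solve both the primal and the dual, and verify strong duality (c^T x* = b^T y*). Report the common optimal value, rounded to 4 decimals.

The standard primal-dual pair for 'max c^T x s.t. A x <= b, x >= 0' is:
  Dual:  min b^T y  s.t.  A^T y >= c,  y >= 0.

So the dual LP is:
  minimize  7y1 + 4y2 + 10y3 + 19y4
  subject to:
    y1 + 3y3 + 3y4 >= 1
    y2 + 2y3 + y4 >= 4
    y1, y2, y3, y4 >= 0

Solving the primal: x* = (0.6667, 4).
  primal value c^T x* = 16.6667.
Solving the dual: y* = (0, 3.3333, 0.3333, 0).
  dual value b^T y* = 16.6667.
Strong duality: c^T x* = b^T y*. Confirmed.

16.6667


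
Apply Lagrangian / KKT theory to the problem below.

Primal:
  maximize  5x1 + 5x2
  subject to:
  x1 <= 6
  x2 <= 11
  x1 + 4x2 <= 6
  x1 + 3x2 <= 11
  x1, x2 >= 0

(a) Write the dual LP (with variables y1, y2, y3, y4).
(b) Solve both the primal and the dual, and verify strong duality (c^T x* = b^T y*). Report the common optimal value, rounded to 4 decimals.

The standard primal-dual pair for 'max c^T x s.t. A x <= b, x >= 0' is:
  Dual:  min b^T y  s.t.  A^T y >= c,  y >= 0.

So the dual LP is:
  minimize  6y1 + 11y2 + 6y3 + 11y4
  subject to:
    y1 + y3 + y4 >= 5
    y2 + 4y3 + 3y4 >= 5
    y1, y2, y3, y4 >= 0

Solving the primal: x* = (6, 0).
  primal value c^T x* = 30.
Solving the dual: y* = (3.75, 0, 1.25, 0).
  dual value b^T y* = 30.
Strong duality: c^T x* = b^T y*. Confirmed.

30


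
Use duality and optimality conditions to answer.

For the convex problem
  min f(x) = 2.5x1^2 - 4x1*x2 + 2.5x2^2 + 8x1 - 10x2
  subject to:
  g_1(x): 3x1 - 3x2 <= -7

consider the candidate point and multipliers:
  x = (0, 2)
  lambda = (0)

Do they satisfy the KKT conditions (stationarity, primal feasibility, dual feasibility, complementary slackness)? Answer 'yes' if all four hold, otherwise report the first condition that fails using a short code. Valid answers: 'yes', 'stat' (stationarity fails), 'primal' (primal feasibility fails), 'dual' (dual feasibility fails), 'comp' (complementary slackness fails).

Gradient of f: grad f(x) = Q x + c = (0, 0)
Constraint values g_i(x) = a_i^T x - b_i:
  g_1((0, 2)) = 1
Stationarity residual: grad f(x) + sum_i lambda_i a_i = (0, 0)
  -> stationarity OK
Primal feasibility (all g_i <= 0): FAILS
Dual feasibility (all lambda_i >= 0): OK
Complementary slackness (lambda_i * g_i(x) = 0 for all i): OK

Verdict: the first failing condition is primal_feasibility -> primal.

primal


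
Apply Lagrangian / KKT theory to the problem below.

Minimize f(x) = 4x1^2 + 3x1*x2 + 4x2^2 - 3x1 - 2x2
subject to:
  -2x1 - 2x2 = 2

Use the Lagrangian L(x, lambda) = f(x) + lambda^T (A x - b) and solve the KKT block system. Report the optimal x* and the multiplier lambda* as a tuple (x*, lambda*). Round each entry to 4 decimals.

Form the Lagrangian:
  L(x, lambda) = (1/2) x^T Q x + c^T x + lambda^T (A x - b)
Stationarity (grad_x L = 0): Q x + c + A^T lambda = 0.
Primal feasibility: A x = b.

This gives the KKT block system:
  [ Q   A^T ] [ x     ]   [-c ]
  [ A    0  ] [ lambda ] = [ b ]

Solving the linear system:
  x*      = (-0.4, -0.6)
  lambda* = (-4)
  f(x*)   = 5.2

x* = (-0.4, -0.6), lambda* = (-4)


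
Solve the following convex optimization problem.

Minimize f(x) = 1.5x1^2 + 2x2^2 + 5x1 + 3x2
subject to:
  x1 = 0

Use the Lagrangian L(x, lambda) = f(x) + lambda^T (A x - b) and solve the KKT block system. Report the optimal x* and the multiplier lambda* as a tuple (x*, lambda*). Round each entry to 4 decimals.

Form the Lagrangian:
  L(x, lambda) = (1/2) x^T Q x + c^T x + lambda^T (A x - b)
Stationarity (grad_x L = 0): Q x + c + A^T lambda = 0.
Primal feasibility: A x = b.

This gives the KKT block system:
  [ Q   A^T ] [ x     ]   [-c ]
  [ A    0  ] [ lambda ] = [ b ]

Solving the linear system:
  x*      = (0, -0.75)
  lambda* = (-5)
  f(x*)   = -1.125

x* = (0, -0.75), lambda* = (-5)


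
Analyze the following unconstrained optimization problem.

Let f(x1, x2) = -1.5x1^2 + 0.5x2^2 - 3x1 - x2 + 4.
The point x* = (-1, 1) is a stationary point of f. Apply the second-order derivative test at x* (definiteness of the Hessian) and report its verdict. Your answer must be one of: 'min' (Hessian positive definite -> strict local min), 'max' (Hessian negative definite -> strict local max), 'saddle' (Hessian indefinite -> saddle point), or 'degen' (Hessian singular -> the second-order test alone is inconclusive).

Compute the Hessian H = grad^2 f:
  H = [[-3, 0], [0, 1]]
Verify stationarity: grad f(x*) = H x* + g = (0, 0).
Eigenvalues of H: -3, 1.
Eigenvalues have mixed signs, so H is indefinite -> x* is a saddle point.

saddle


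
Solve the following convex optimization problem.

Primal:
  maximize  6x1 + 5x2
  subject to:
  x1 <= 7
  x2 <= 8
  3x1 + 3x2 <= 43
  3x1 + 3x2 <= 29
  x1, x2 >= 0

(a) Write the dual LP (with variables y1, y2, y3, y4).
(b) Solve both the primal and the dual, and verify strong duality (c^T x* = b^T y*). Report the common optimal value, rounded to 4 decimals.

The standard primal-dual pair for 'max c^T x s.t. A x <= b, x >= 0' is:
  Dual:  min b^T y  s.t.  A^T y >= c,  y >= 0.

So the dual LP is:
  minimize  7y1 + 8y2 + 43y3 + 29y4
  subject to:
    y1 + 3y3 + 3y4 >= 6
    y2 + 3y3 + 3y4 >= 5
    y1, y2, y3, y4 >= 0

Solving the primal: x* = (7, 2.6667).
  primal value c^T x* = 55.3333.
Solving the dual: y* = (1, 0, 0, 1.6667).
  dual value b^T y* = 55.3333.
Strong duality: c^T x* = b^T y*. Confirmed.

55.3333


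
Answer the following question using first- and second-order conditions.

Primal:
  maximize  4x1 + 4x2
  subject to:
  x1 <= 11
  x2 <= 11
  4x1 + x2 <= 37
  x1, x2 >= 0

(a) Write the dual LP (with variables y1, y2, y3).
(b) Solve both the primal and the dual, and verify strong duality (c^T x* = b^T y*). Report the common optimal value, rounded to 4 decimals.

The standard primal-dual pair for 'max c^T x s.t. A x <= b, x >= 0' is:
  Dual:  min b^T y  s.t.  A^T y >= c,  y >= 0.

So the dual LP is:
  minimize  11y1 + 11y2 + 37y3
  subject to:
    y1 + 4y3 >= 4
    y2 + y3 >= 4
    y1, y2, y3 >= 0

Solving the primal: x* = (6.5, 11).
  primal value c^T x* = 70.
Solving the dual: y* = (0, 3, 1).
  dual value b^T y* = 70.
Strong duality: c^T x* = b^T y*. Confirmed.

70


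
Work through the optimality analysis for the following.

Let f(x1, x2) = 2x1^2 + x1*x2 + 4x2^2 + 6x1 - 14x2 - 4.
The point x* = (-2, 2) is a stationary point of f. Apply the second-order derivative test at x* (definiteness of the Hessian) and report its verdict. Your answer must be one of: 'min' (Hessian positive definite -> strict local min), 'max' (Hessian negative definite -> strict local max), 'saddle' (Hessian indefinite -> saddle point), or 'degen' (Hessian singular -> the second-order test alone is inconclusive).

Compute the Hessian H = grad^2 f:
  H = [[4, 1], [1, 8]]
Verify stationarity: grad f(x*) = H x* + g = (0, 0).
Eigenvalues of H: 3.7639, 8.2361.
Both eigenvalues > 0, so H is positive definite -> x* is a strict local min.

min


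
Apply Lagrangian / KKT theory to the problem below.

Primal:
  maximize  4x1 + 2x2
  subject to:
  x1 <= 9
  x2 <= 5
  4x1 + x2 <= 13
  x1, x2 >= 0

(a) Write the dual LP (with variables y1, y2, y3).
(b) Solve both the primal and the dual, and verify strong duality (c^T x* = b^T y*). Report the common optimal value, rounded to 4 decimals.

The standard primal-dual pair for 'max c^T x s.t. A x <= b, x >= 0' is:
  Dual:  min b^T y  s.t.  A^T y >= c,  y >= 0.

So the dual LP is:
  minimize  9y1 + 5y2 + 13y3
  subject to:
    y1 + 4y3 >= 4
    y2 + y3 >= 2
    y1, y2, y3 >= 0

Solving the primal: x* = (2, 5).
  primal value c^T x* = 18.
Solving the dual: y* = (0, 1, 1).
  dual value b^T y* = 18.
Strong duality: c^T x* = b^T y*. Confirmed.

18


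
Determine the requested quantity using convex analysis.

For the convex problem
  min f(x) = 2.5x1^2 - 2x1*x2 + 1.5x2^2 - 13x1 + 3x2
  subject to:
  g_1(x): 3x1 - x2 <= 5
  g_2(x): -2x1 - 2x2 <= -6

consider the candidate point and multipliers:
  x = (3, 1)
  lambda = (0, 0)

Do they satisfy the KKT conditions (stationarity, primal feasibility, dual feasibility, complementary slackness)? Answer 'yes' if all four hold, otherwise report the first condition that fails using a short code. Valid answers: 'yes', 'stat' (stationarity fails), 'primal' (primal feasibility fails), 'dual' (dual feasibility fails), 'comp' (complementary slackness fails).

Gradient of f: grad f(x) = Q x + c = (0, 0)
Constraint values g_i(x) = a_i^T x - b_i:
  g_1((3, 1)) = 3
  g_2((3, 1)) = -2
Stationarity residual: grad f(x) + sum_i lambda_i a_i = (0, 0)
  -> stationarity OK
Primal feasibility (all g_i <= 0): FAILS
Dual feasibility (all lambda_i >= 0): OK
Complementary slackness (lambda_i * g_i(x) = 0 for all i): OK

Verdict: the first failing condition is primal_feasibility -> primal.

primal


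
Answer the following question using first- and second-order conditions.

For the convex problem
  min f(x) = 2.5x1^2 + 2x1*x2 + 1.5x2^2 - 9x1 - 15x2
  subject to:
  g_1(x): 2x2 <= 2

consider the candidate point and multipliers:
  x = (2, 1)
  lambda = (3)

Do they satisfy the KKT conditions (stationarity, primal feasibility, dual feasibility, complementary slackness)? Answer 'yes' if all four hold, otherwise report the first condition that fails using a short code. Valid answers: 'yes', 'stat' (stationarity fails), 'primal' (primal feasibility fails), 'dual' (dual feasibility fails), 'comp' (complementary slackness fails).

Gradient of f: grad f(x) = Q x + c = (3, -8)
Constraint values g_i(x) = a_i^T x - b_i:
  g_1((2, 1)) = 0
Stationarity residual: grad f(x) + sum_i lambda_i a_i = (3, -2)
  -> stationarity FAILS
Primal feasibility (all g_i <= 0): OK
Dual feasibility (all lambda_i >= 0): OK
Complementary slackness (lambda_i * g_i(x) = 0 for all i): OK

Verdict: the first failing condition is stationarity -> stat.

stat


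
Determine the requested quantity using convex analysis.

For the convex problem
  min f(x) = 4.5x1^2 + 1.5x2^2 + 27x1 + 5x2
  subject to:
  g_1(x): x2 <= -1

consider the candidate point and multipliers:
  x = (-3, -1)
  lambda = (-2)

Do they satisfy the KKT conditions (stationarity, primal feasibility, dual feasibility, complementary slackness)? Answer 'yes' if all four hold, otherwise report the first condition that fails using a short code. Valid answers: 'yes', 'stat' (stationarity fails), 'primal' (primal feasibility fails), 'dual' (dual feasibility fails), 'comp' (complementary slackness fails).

Gradient of f: grad f(x) = Q x + c = (0, 2)
Constraint values g_i(x) = a_i^T x - b_i:
  g_1((-3, -1)) = 0
Stationarity residual: grad f(x) + sum_i lambda_i a_i = (0, 0)
  -> stationarity OK
Primal feasibility (all g_i <= 0): OK
Dual feasibility (all lambda_i >= 0): FAILS
Complementary slackness (lambda_i * g_i(x) = 0 for all i): OK

Verdict: the first failing condition is dual_feasibility -> dual.

dual


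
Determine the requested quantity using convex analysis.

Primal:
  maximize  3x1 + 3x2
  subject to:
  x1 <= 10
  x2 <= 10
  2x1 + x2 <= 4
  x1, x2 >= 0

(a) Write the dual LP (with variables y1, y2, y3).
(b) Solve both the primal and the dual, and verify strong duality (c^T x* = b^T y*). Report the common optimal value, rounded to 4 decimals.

The standard primal-dual pair for 'max c^T x s.t. A x <= b, x >= 0' is:
  Dual:  min b^T y  s.t.  A^T y >= c,  y >= 0.

So the dual LP is:
  minimize  10y1 + 10y2 + 4y3
  subject to:
    y1 + 2y3 >= 3
    y2 + y3 >= 3
    y1, y2, y3 >= 0

Solving the primal: x* = (0, 4).
  primal value c^T x* = 12.
Solving the dual: y* = (0, 0, 3).
  dual value b^T y* = 12.
Strong duality: c^T x* = b^T y*. Confirmed.

12


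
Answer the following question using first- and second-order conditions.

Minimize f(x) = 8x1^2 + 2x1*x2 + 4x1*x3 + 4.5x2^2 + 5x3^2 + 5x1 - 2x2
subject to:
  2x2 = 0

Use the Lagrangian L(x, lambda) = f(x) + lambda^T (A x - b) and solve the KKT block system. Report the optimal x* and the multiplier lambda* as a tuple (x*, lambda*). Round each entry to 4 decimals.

Form the Lagrangian:
  L(x, lambda) = (1/2) x^T Q x + c^T x + lambda^T (A x - b)
Stationarity (grad_x L = 0): Q x + c + A^T lambda = 0.
Primal feasibility: A x = b.

This gives the KKT block system:
  [ Q   A^T ] [ x     ]   [-c ]
  [ A    0  ] [ lambda ] = [ b ]

Solving the linear system:
  x*      = (-0.3472, 0, 0.1389)
  lambda* = (1.3472)
  f(x*)   = -0.8681

x* = (-0.3472, 0, 0.1389), lambda* = (1.3472)


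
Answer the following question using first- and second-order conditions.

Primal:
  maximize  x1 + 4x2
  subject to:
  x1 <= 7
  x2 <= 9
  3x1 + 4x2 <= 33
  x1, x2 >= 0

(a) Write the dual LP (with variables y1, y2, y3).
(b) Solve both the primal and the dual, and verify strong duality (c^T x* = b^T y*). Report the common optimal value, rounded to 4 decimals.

The standard primal-dual pair for 'max c^T x s.t. A x <= b, x >= 0' is:
  Dual:  min b^T y  s.t.  A^T y >= c,  y >= 0.

So the dual LP is:
  minimize  7y1 + 9y2 + 33y3
  subject to:
    y1 + 3y3 >= 1
    y2 + 4y3 >= 4
    y1, y2, y3 >= 0

Solving the primal: x* = (0, 8.25).
  primal value c^T x* = 33.
Solving the dual: y* = (0, 0, 1).
  dual value b^T y* = 33.
Strong duality: c^T x* = b^T y*. Confirmed.

33


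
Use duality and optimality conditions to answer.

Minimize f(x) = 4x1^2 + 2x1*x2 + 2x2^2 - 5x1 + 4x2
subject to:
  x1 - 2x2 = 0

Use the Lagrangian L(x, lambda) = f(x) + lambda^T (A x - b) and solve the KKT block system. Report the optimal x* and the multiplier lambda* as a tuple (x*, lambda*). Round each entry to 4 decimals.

Form the Lagrangian:
  L(x, lambda) = (1/2) x^T Q x + c^T x + lambda^T (A x - b)
Stationarity (grad_x L = 0): Q x + c + A^T lambda = 0.
Primal feasibility: A x = b.

This gives the KKT block system:
  [ Q   A^T ] [ x     ]   [-c ]
  [ A    0  ] [ lambda ] = [ b ]

Solving the linear system:
  x*      = (0.2727, 0.1364)
  lambda* = (2.5455)
  f(x*)   = -0.4091

x* = (0.2727, 0.1364), lambda* = (2.5455)


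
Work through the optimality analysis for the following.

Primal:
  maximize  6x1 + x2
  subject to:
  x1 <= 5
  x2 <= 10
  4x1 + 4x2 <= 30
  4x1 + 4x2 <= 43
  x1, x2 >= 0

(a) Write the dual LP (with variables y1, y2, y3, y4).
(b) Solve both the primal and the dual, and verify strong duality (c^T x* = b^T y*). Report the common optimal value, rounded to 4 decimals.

The standard primal-dual pair for 'max c^T x s.t. A x <= b, x >= 0' is:
  Dual:  min b^T y  s.t.  A^T y >= c,  y >= 0.

So the dual LP is:
  minimize  5y1 + 10y2 + 30y3 + 43y4
  subject to:
    y1 + 4y3 + 4y4 >= 6
    y2 + 4y3 + 4y4 >= 1
    y1, y2, y3, y4 >= 0

Solving the primal: x* = (5, 2.5).
  primal value c^T x* = 32.5.
Solving the dual: y* = (5, 0, 0.25, 0).
  dual value b^T y* = 32.5.
Strong duality: c^T x* = b^T y*. Confirmed.

32.5


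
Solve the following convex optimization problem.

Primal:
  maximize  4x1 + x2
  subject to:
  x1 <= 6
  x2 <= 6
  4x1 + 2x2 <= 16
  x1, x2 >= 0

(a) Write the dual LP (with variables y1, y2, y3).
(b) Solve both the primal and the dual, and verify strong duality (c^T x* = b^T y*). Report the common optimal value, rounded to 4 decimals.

The standard primal-dual pair for 'max c^T x s.t. A x <= b, x >= 0' is:
  Dual:  min b^T y  s.t.  A^T y >= c,  y >= 0.

So the dual LP is:
  minimize  6y1 + 6y2 + 16y3
  subject to:
    y1 + 4y3 >= 4
    y2 + 2y3 >= 1
    y1, y2, y3 >= 0

Solving the primal: x* = (4, 0).
  primal value c^T x* = 16.
Solving the dual: y* = (0, 0, 1).
  dual value b^T y* = 16.
Strong duality: c^T x* = b^T y*. Confirmed.

16


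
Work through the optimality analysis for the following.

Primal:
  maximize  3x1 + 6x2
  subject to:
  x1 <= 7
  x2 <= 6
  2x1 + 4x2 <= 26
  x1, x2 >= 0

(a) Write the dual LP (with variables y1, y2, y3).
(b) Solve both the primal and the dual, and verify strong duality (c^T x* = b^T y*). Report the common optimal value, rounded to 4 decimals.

The standard primal-dual pair for 'max c^T x s.t. A x <= b, x >= 0' is:
  Dual:  min b^T y  s.t.  A^T y >= c,  y >= 0.

So the dual LP is:
  minimize  7y1 + 6y2 + 26y3
  subject to:
    y1 + 2y3 >= 3
    y2 + 4y3 >= 6
    y1, y2, y3 >= 0

Solving the primal: x* = (1, 6).
  primal value c^T x* = 39.
Solving the dual: y* = (0, 0, 1.5).
  dual value b^T y* = 39.
Strong duality: c^T x* = b^T y*. Confirmed.

39


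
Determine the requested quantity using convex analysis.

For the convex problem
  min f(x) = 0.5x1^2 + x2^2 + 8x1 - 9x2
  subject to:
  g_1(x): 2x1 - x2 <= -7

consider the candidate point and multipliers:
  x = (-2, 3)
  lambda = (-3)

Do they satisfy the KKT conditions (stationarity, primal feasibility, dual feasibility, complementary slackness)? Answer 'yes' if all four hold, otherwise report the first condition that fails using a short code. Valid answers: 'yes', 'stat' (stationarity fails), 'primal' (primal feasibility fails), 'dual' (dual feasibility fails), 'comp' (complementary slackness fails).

Gradient of f: grad f(x) = Q x + c = (6, -3)
Constraint values g_i(x) = a_i^T x - b_i:
  g_1((-2, 3)) = 0
Stationarity residual: grad f(x) + sum_i lambda_i a_i = (0, 0)
  -> stationarity OK
Primal feasibility (all g_i <= 0): OK
Dual feasibility (all lambda_i >= 0): FAILS
Complementary slackness (lambda_i * g_i(x) = 0 for all i): OK

Verdict: the first failing condition is dual_feasibility -> dual.

dual


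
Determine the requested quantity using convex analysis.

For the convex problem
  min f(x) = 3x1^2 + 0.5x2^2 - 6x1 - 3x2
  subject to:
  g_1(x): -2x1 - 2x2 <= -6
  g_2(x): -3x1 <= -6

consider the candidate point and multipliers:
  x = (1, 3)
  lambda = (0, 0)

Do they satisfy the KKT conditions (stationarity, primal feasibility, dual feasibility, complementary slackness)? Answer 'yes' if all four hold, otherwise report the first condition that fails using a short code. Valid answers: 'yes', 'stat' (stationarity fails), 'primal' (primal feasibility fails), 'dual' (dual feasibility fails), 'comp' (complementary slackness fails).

Gradient of f: grad f(x) = Q x + c = (0, 0)
Constraint values g_i(x) = a_i^T x - b_i:
  g_1((1, 3)) = -2
  g_2((1, 3)) = 3
Stationarity residual: grad f(x) + sum_i lambda_i a_i = (0, 0)
  -> stationarity OK
Primal feasibility (all g_i <= 0): FAILS
Dual feasibility (all lambda_i >= 0): OK
Complementary slackness (lambda_i * g_i(x) = 0 for all i): OK

Verdict: the first failing condition is primal_feasibility -> primal.

primal


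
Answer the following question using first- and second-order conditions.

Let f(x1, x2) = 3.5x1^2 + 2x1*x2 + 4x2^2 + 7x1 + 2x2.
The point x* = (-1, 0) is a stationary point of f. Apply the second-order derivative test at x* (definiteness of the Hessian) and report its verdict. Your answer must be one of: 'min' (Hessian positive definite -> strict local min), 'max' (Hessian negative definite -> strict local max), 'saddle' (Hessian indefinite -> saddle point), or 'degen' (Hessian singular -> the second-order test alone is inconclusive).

Compute the Hessian H = grad^2 f:
  H = [[7, 2], [2, 8]]
Verify stationarity: grad f(x*) = H x* + g = (0, 0).
Eigenvalues of H: 5.4384, 9.5616.
Both eigenvalues > 0, so H is positive definite -> x* is a strict local min.

min
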